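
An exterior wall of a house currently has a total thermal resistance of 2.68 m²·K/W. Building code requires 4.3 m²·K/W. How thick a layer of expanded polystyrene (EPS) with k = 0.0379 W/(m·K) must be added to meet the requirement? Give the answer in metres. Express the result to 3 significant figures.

ΔR = 4.3 − 2.68 = 1.62 m²·K/W
L = ΔR × k = 1.62 × 0.0379 = 0.0614 m

0.0614 m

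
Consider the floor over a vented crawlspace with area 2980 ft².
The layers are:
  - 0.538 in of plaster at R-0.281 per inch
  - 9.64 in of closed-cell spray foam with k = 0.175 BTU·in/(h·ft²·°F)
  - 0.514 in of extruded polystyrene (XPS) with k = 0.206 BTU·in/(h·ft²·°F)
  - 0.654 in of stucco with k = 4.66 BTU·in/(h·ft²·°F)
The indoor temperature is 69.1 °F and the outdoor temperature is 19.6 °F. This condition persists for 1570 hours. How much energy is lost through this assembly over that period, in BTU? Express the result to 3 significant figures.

0.538 × 0.281 = 0.1512
9.64/0.175 = 55.09
0.514/0.206 = 2.495
0.654/4.66 = 0.1403
R_total = 0.1512 + 55.09 + 2.495 + 0.1403 = 57.87 ft²·°F·h/BTU
Q = 2980 × (69.1 − 19.6) / 57.87 = 2549 BTU/h
E = 2549 × 1570 = 4002000 BTU

4000000 BTU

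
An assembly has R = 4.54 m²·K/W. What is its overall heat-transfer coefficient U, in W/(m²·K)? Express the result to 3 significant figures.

0.220 W/(m²·K)

U = 1/R = 1/4.54 = 0.2203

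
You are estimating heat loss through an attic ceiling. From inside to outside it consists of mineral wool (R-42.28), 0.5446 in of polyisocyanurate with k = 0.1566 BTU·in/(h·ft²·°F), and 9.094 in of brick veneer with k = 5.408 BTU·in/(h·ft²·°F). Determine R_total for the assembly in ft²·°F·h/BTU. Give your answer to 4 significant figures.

47.44 ft²·°F·h/BTU

0.5446/0.1566 = 3.4777
9.094/5.408 = 1.6816
R_total = 42.28 + 3.4777 + 1.6816 = 47.439 ft²·°F·h/BTU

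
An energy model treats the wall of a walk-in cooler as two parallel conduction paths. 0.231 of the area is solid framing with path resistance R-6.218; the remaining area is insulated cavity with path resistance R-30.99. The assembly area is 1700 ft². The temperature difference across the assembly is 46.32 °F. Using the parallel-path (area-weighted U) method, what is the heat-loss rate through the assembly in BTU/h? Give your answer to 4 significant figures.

U_eff = 0.769/30.99 + 0.231/6.218 = 0.024814 + 0.03715 = 0.061965
R_eff = 1/U_eff = 16.138 ft²·°F·h/BTU
Q = 1700 × 46.32 / 16.138 = 4879.3 BTU/h

4879 BTU/h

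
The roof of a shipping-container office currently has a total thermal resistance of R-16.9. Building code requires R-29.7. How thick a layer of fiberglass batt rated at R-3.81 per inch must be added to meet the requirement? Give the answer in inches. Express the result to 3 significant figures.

3.36 in

ΔR = 29.7 − 16.9 = 12.8 ft²·°F·h/BTU
L = ΔR / (R/in) = 12.8/3.81 = 3.36 in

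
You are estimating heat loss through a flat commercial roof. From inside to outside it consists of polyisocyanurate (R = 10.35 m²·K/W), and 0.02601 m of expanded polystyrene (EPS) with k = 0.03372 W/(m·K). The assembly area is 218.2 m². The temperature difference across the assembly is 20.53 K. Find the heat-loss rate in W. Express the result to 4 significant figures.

0.02601/0.03372 = 0.77135
R_total = 10.35 + 0.77135 = 11.121 m²·K/W
Q = A·ΔT/R = 218.2 × 20.53 / 11.121 = 402.8 W

402.8 W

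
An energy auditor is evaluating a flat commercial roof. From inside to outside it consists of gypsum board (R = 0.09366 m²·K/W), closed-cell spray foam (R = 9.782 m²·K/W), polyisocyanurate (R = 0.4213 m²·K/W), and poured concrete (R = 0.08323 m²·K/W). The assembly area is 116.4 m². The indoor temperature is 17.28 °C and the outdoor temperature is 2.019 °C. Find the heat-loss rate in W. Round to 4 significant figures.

R_total = 0.09366 + 9.782 + 0.4213 + 0.08323 = 10.38 m²·K/W
Q = A·ΔT/R = 116.4 × (17.28 − 2.019) / 10.38 = 171.13 W

171.1 W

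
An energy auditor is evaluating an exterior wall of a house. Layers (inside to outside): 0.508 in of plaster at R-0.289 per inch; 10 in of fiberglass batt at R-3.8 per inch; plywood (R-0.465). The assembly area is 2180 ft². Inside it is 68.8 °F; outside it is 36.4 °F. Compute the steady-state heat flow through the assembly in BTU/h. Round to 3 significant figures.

0.508 × 0.289 = 0.1468
10 × 3.8 = 38
R_total = 0.1468 + 38 + 0.465 = 38.61 ft²·°F·h/BTU
Q = A·ΔT/R = 2180 × (68.8 − 36.4) / 38.61 = 1829 BTU/h

1830 BTU/h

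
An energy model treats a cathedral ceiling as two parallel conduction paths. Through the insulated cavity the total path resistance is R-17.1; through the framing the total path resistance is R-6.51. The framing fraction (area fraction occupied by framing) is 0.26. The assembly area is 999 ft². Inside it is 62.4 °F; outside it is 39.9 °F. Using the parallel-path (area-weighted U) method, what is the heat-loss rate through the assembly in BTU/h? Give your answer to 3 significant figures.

U_eff = 0.74/17.1 + 0.26/6.51 = 0.04327 + 0.03994 = 0.08321
R_eff = 1/U_eff = 12.02 ft²·°F·h/BTU
Q = 999 × (62.4 − 39.9) / 12.02 = 1870 BTU/h

1870 BTU/h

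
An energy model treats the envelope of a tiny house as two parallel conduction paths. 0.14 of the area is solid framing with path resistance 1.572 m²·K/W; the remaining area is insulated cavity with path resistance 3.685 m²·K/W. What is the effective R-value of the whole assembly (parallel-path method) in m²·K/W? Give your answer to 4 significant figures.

U_eff = 0.86/3.685 + 0.14/1.572 = 0.23338 + 0.089059 = 0.32244
R_eff = 1/U_eff = 3.1014 m²·K/W

3.101 m²·K/W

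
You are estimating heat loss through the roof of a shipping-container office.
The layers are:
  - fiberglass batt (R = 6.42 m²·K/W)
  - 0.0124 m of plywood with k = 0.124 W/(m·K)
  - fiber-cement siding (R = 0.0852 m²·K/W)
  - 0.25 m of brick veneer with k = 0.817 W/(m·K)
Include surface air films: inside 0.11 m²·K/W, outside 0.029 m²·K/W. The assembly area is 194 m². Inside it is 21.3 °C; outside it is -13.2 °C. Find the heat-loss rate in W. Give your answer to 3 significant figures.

0.0124/0.124 = 0.1
0.25/0.817 = 0.306
R_total = 0.11 + 6.42 + 0.1 + 0.0852 + 0.306 + 0.029 = 7.05 m²·K/W
Q = A·ΔT/R = 194 × (21.3 − (-13.2)) / 7.05 = 949.3 W

949 W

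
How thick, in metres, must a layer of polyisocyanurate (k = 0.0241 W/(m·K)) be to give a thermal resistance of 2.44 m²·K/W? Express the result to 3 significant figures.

0.0588 m

L = R·k = 2.44 × 0.0241 = 0.0588 m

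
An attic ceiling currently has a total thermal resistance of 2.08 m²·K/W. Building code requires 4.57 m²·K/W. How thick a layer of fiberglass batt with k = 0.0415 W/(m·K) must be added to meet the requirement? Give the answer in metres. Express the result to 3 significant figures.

ΔR = 4.57 − 2.08 = 2.49 m²·K/W
L = ΔR × k = 2.49 × 0.0415 = 0.1033 m

0.103 m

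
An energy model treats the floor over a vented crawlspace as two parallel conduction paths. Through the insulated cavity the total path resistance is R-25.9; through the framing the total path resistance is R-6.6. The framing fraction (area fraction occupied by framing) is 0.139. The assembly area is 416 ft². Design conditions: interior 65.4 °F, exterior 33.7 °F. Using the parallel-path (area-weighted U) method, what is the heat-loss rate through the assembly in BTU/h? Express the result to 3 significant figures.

U_eff = 0.861/25.9 + 0.139/6.6 = 0.03324 + 0.02106 = 0.0543
R_eff = 1/U_eff = 18.41 ft²·°F·h/BTU
Q = 416 × (65.4 − 33.7) / 18.41 = 716.1 BTU/h

716 BTU/h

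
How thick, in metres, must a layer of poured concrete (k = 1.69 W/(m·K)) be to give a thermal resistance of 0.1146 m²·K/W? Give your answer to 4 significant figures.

0.1937 m

L = R·k = 0.1146 × 1.69 = 0.19367 m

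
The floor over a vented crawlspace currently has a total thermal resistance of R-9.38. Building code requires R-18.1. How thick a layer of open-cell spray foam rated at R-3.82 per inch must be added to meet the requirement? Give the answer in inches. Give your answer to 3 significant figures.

ΔR = 18.1 − 9.38 = 8.72 ft²·°F·h/BTU
L = ΔR / (R/in) = 8.72/3.82 = 2.283 in

2.28 in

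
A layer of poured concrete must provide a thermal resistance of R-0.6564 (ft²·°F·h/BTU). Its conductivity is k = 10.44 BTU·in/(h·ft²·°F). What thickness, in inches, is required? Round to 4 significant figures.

6.853 in

L = R × k = 0.6564 × 10.44 = 6.8528 in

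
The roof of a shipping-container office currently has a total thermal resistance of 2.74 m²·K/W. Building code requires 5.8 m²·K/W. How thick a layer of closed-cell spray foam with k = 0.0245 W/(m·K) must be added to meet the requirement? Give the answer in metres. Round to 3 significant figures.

0.0750 m

ΔR = 5.8 − 2.74 = 3.06 m²·K/W
L = ΔR × k = 3.06 × 0.0245 = 0.07497 m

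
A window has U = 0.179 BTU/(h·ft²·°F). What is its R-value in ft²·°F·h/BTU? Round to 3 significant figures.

5.59 ft²·°F·h/BTU

R = 1/U = 1/0.179 = 5.587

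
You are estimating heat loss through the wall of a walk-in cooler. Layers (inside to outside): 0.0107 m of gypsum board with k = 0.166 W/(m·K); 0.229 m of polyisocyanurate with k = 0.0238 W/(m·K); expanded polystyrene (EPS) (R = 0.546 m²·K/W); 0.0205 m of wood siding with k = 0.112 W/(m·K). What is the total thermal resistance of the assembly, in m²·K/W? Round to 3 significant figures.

0.0107/0.166 = 0.06446
0.229/0.0238 = 9.622
0.0205/0.112 = 0.183
R_total = 0.06446 + 9.622 + 0.546 + 0.183 = 10.42 m²·K/W

10.4 m²·K/W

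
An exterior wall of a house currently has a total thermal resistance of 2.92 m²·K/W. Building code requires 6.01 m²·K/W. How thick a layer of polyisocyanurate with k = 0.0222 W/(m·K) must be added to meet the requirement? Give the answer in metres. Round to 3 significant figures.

0.0686 m

ΔR = 6.01 − 2.92 = 3.09 m²·K/W
L = ΔR × k = 3.09 × 0.0222 = 0.0686 m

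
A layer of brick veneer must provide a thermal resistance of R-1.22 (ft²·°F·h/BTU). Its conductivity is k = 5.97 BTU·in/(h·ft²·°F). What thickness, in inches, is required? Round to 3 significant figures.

L = R × k = 1.22 × 5.97 = 7.283 in

7.28 in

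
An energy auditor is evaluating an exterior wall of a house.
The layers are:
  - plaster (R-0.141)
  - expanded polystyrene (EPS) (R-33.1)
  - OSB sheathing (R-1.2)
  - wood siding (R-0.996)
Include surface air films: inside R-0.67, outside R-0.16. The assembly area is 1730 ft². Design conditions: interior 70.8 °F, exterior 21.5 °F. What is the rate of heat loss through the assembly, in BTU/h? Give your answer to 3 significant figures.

2350 BTU/h

R_total = 0.67 + 0.141 + 33.1 + 1.2 + 0.996 + 0.16 = 36.27 ft²·°F·h/BTU
Q = A·ΔT/R = 1730 × (70.8 − 21.5) / 36.27 = 2352 BTU/h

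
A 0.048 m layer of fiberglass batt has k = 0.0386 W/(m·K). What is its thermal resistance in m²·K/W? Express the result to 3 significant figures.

R = L/k = 0.048/0.0386 = 1.244 m²·K/W

1.24 m²·K/W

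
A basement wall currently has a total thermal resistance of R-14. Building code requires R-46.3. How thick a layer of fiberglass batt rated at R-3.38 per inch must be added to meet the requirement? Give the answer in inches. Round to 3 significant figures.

ΔR = 46.3 − 14 = 32.3 ft²·°F·h/BTU
L = ΔR / (R/in) = 32.3/3.38 = 9.556 in

9.56 in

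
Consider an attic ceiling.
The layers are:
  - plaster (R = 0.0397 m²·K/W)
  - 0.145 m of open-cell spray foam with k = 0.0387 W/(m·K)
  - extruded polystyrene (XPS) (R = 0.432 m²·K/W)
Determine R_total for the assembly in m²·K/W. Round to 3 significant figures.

0.145/0.0387 = 3.747
R_total = 0.0397 + 3.747 + 0.432 = 4.218 m²·K/W

4.22 m²·K/W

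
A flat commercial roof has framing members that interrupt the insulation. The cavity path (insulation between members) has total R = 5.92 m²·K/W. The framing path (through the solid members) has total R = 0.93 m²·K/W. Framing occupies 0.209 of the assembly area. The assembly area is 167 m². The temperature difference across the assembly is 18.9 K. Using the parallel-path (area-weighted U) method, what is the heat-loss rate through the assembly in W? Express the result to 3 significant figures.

1130 W

U_eff = 0.791/5.92 + 0.209/0.93 = 0.1336 + 0.2247 = 0.3583
R_eff = 1/U_eff = 2.791 m²·K/W
Q = 167 × 18.9 / 2.791 = 1131 W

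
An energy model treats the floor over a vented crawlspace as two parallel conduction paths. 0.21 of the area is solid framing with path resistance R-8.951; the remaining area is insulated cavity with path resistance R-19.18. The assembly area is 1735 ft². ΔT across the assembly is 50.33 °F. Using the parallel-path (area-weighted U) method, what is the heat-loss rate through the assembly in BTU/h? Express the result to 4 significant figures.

5645 BTU/h

U_eff = 0.79/19.18 + 0.21/8.951 = 0.041189 + 0.023461 = 0.06465
R_eff = 1/U_eff = 15.468 ft²·°F·h/BTU
Q = 1735 × 50.33 / 15.468 = 5645.4 BTU/h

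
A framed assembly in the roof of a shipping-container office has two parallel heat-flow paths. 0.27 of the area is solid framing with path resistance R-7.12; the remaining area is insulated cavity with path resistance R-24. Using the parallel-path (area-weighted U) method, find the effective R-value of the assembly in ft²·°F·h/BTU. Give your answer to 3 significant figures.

14.6 ft²·°F·h/BTU

U_eff = 0.73/24 + 0.27/7.12 = 0.03042 + 0.03792 = 0.06834
R_eff = 1/U_eff = 14.63 ft²·°F·h/BTU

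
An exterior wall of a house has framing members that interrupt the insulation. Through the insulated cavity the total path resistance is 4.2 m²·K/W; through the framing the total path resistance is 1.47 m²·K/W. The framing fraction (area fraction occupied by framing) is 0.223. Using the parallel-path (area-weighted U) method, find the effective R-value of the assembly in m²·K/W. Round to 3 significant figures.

2.97 m²·K/W

U_eff = 0.777/4.2 + 0.223/1.47 = 0.185 + 0.1517 = 0.3367
R_eff = 1/U_eff = 2.97 m²·K/W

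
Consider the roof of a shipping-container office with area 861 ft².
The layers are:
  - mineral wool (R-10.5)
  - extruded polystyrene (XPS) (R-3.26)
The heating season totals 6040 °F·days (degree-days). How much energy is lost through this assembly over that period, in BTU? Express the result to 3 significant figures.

R_total = 10.5 + 3.26 = 13.76 ft²·°F·h/BTU
E = A × HDD × 24 / R = 861 × 6040 × 24 / 13.76 = 9071000 BTU

9070000 BTU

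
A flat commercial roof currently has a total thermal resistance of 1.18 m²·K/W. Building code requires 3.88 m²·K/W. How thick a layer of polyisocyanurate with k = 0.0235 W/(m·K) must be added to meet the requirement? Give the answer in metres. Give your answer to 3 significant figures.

ΔR = 3.88 − 1.18 = 2.7 m²·K/W
L = ΔR × k = 2.7 × 0.0235 = 0.06345 m

0.0635 m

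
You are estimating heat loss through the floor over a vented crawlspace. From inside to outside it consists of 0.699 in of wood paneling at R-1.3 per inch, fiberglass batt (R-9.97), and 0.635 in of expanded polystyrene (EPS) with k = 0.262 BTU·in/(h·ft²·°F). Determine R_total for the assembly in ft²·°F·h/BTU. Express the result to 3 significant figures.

0.699 × 1.3 = 0.9087
0.635/0.262 = 2.424
R_total = 0.9087 + 9.97 + 2.424 = 13.3 ft²·°F·h/BTU

13.3 ft²·°F·h/BTU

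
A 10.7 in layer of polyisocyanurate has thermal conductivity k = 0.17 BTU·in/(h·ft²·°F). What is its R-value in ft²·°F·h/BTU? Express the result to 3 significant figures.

62.9 ft²·°F·h/BTU

R = L/k = 10.7/0.17 = 62.94 ft²·°F·h/BTU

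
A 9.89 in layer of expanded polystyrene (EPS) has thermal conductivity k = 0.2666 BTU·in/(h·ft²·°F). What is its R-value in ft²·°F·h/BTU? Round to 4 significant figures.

37.10 ft²·°F·h/BTU

R = L/k = 9.89/0.2666 = 37.097 ft²·°F·h/BTU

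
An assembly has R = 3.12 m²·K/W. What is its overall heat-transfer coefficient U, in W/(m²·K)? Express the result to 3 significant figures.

0.321 W/(m²·K)

U = 1/R = 1/3.12 = 0.3205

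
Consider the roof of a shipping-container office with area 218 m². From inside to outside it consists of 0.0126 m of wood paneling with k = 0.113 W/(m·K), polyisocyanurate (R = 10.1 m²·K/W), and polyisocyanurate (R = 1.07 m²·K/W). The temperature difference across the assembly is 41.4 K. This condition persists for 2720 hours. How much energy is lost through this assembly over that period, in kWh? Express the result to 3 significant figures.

0.0126/0.113 = 0.1115
R_total = 0.1115 + 10.1 + 1.07 = 11.28 m²·K/W
Q = 218 × 41.4 / 11.28 = 800 W
E = 800 W × 2720 h / 1000 = 2176 kWh

2180 kWh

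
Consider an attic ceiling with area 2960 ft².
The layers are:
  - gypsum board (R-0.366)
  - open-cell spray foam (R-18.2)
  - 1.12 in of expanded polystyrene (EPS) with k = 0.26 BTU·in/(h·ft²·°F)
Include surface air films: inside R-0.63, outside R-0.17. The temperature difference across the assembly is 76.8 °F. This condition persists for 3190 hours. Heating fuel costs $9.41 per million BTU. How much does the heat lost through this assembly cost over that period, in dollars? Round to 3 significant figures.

1.12/0.26 = 4.308
R_total = 0.63 + 0.366 + 18.2 + 4.308 + 0.17 = 23.67 ft²·°F·h/BTU
Q = 2960 × 76.8 / 23.67 = 9603 BTU/h
E = 9603 × 3190 = 30630000 BTU
Cost = 30630000/10⁶ × 9.41 = $288.2

288 dollars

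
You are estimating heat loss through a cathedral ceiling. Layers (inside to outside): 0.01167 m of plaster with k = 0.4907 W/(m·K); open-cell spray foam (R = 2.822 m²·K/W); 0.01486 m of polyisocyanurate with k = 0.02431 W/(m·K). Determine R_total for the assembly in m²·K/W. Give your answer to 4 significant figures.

3.457 m²·K/W

0.01167/0.4907 = 0.023782
0.01486/0.02431 = 0.61127
R_total = 0.023782 + 2.822 + 0.61127 = 3.4571 m²·K/W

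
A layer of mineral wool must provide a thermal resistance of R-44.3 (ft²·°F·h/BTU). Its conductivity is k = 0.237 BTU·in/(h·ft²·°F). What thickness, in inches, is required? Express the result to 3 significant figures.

L = R × k = 44.3 × 0.237 = 10.5 in

10.5 in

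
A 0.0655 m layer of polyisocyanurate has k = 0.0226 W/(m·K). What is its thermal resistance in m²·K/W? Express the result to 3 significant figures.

2.90 m²·K/W

R = L/k = 0.0655/0.0226 = 2.898 m²·K/W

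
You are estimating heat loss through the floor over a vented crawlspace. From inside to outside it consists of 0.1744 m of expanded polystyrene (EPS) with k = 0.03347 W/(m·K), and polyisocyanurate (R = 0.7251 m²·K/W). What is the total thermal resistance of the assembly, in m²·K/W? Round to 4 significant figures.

0.1744/0.03347 = 5.2106
R_total = 5.2106 + 0.7251 = 5.9357 m²·K/W

5.936 m²·K/W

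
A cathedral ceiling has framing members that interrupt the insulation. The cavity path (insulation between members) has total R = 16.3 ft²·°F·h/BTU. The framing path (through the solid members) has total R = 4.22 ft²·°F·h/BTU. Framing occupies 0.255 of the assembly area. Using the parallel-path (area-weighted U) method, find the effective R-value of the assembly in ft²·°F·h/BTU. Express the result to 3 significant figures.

9.42 ft²·°F·h/BTU

U_eff = 0.745/16.3 + 0.255/4.22 = 0.04571 + 0.06043 = 0.1061
R_eff = 1/U_eff = 9.422 ft²·°F·h/BTU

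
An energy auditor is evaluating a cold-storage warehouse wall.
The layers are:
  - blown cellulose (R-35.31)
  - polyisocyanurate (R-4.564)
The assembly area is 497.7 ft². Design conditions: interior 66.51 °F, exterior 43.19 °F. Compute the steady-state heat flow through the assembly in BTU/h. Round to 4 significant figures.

R_total = 35.31 + 4.564 = 39.874 ft²·°F·h/BTU
Q = A·ΔT/R = 497.7 × (66.51 − 43.19) / 39.874 = 291.08 BTU/h

291.1 BTU/h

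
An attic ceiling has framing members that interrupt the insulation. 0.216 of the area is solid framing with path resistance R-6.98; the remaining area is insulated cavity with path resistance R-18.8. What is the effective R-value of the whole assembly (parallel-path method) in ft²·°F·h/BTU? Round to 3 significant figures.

13.8 ft²·°F·h/BTU

U_eff = 0.784/18.8 + 0.216/6.98 = 0.0417 + 0.03095 = 0.07265
R_eff = 1/U_eff = 13.77 ft²·°F·h/BTU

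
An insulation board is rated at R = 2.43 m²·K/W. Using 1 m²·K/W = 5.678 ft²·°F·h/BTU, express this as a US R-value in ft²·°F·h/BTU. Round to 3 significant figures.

13.8 ft²·°F·h/BTU

R_US = 2.43 × 5.678 = 13.8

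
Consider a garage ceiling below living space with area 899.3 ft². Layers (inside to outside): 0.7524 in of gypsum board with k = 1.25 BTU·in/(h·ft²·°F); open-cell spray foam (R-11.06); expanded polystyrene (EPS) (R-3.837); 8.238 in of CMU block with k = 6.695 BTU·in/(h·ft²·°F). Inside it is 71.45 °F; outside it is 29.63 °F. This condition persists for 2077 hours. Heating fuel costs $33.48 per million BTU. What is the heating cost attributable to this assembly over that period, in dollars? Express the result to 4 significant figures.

0.7524/1.25 = 0.60192
8.238/6.695 = 1.2305
R_total = 0.60192 + 11.06 + 3.837 + 1.2305 = 16.729 ft²·°F·h/BTU
Q = 899.3 × (71.45 − 29.63) / 16.729 = 2248.1 BTU/h
E = 2248.1 × 2077 = 4669200 BTU
Cost = 4669200/10⁶ × 33.48 = $156.33

156.3 dollars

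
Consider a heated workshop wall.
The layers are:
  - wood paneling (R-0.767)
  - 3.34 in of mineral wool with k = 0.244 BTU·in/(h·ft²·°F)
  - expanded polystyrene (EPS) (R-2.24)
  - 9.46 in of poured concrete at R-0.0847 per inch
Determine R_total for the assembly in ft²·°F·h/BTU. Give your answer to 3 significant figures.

17.5 ft²·°F·h/BTU

3.34/0.244 = 13.69
9.46 × 0.0847 = 0.8013
R_total = 0.767 + 13.69 + 2.24 + 0.8013 = 17.5 ft²·°F·h/BTU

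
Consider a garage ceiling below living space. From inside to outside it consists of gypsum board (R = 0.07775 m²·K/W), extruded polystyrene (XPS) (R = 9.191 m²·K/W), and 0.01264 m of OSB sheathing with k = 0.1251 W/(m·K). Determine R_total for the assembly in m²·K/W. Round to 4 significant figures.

0.01264/0.1251 = 0.10104
R_total = 0.07775 + 9.191 + 0.10104 = 9.3698 m²·K/W

9.370 m²·K/W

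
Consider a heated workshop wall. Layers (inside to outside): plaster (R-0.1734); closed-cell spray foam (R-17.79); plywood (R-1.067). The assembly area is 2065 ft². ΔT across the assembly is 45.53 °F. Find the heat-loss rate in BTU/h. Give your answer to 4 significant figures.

R_total = 0.1734 + 17.79 + 1.067 = 19.03 ft²·°F·h/BTU
Q = A·ΔT/R = 2065 × 45.53 / 19.03 = 4940.5 BTU/h

4940 BTU/h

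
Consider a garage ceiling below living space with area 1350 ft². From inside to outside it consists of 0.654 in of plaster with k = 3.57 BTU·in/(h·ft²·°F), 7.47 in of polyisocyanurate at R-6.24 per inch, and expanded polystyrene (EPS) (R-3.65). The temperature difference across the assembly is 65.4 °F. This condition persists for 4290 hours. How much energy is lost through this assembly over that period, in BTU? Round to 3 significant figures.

7510000 BTU

0.654/3.57 = 0.1832
7.47 × 6.24 = 46.61
R_total = 0.1832 + 46.61 + 3.65 = 50.45 ft²·°F·h/BTU
Q = 1350 × 65.4 / 50.45 = 1750 BTU/h
E = 1750 × 4290 = 7508000 BTU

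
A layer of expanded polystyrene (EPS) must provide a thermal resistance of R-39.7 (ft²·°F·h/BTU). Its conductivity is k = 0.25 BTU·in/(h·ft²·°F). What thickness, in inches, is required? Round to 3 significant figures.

L = R × k = 39.7 × 0.25 = 9.925 in

9.93 in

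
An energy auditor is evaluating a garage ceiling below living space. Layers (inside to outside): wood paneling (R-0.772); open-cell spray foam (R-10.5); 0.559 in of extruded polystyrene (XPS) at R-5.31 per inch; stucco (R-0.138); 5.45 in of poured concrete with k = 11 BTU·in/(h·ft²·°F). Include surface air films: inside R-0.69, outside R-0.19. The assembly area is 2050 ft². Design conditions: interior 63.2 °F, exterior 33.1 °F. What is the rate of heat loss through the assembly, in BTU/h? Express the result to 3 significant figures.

3920 BTU/h

0.559 × 5.31 = 2.968
5.45/11 = 0.4955
R_total = 0.69 + 0.772 + 10.5 + 2.968 + 0.138 + 0.4955 + 0.19 = 15.75 ft²·°F·h/BTU
Q = A·ΔT/R = 2050 × (63.2 − 33.1) / 15.75 = 3917 BTU/h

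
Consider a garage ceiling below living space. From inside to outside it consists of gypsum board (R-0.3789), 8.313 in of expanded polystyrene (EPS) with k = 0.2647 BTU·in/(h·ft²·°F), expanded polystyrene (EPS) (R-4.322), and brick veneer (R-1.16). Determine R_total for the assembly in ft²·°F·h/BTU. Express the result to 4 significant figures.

37.27 ft²·°F·h/BTU

8.313/0.2647 = 31.405
R_total = 0.3789 + 31.405 + 4.322 + 1.16 = 37.266 ft²·°F·h/BTU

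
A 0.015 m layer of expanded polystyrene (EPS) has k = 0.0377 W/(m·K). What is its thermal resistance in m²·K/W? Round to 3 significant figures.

R = L/k = 0.015/0.0377 = 0.3979 m²·K/W

0.398 m²·K/W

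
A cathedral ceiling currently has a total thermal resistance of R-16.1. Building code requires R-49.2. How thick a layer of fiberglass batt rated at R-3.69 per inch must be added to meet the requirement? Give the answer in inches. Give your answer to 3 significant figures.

8.97 in

ΔR = 49.2 − 16.1 = 33.1 ft²·°F·h/BTU
L = ΔR / (R/in) = 33.1/3.69 = 8.97 in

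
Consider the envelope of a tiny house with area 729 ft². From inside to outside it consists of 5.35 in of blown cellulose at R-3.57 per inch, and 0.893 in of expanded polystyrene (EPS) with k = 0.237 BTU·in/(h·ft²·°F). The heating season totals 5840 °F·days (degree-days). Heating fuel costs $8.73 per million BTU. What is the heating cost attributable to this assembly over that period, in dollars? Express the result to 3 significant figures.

5.35 × 3.57 = 19.1
0.893/0.237 = 3.768
R_total = 19.1 + 3.768 = 22.87 ft²·°F·h/BTU
E = A × HDD × 24 / R = 729 × 5840 × 24 / 22.87 = 4468000 BTU
Cost = 4468000/10⁶ × 8.73 = $39.01

39.0 dollars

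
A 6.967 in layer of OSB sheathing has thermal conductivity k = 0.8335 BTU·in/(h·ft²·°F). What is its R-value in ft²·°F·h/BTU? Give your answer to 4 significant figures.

R = L/k = 6.967/0.8335 = 8.3587 ft²·°F·h/BTU

8.359 ft²·°F·h/BTU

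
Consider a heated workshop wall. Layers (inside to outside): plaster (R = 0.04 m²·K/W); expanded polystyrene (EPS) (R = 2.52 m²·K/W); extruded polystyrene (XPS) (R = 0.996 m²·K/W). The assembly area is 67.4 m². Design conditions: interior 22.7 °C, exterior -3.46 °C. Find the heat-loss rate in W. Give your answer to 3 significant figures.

496 W

R_total = 0.04 + 2.52 + 0.996 = 3.556 m²·K/W
Q = A·ΔT/R = 67.4 × (22.7 − (-3.46)) / 3.556 = 495.8 W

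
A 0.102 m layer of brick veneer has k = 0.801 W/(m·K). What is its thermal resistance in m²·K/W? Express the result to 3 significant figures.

R = L/k = 0.102/0.801 = 0.1273 m²·K/W

0.127 m²·K/W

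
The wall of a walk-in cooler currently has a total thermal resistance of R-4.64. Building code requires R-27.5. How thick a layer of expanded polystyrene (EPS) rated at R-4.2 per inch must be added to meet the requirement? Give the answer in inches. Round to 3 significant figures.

ΔR = 27.5 − 4.64 = 22.86 ft²·°F·h/BTU
L = ΔR / (R/in) = 22.86/4.2 = 5.443 in

5.44 in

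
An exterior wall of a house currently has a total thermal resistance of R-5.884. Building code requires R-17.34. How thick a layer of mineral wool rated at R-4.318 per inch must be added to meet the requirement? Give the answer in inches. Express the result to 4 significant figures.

2.653 in

ΔR = 17.34 − 5.884 = 11.456 ft²·°F·h/BTU
L = ΔR / (R/in) = 11.456/4.318 = 2.6531 in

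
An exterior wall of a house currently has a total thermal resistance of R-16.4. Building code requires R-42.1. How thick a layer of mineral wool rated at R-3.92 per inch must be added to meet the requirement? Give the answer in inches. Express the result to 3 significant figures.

6.56 in

ΔR = 42.1 − 16.4 = 25.7 ft²·°F·h/BTU
L = ΔR / (R/in) = 25.7/3.92 = 6.556 in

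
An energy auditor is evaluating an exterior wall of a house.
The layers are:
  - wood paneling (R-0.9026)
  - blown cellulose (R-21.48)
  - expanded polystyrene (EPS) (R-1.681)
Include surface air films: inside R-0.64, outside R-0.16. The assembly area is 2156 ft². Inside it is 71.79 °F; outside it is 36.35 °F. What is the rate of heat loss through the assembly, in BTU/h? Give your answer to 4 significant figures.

R_total = 0.64 + 0.9026 + 21.48 + 1.681 + 0.16 = 24.864 ft²·°F·h/BTU
Q = A·ΔT/R = 2156 × (71.79 − 36.35) / 24.864 = 3073.1 BTU/h

3073 BTU/h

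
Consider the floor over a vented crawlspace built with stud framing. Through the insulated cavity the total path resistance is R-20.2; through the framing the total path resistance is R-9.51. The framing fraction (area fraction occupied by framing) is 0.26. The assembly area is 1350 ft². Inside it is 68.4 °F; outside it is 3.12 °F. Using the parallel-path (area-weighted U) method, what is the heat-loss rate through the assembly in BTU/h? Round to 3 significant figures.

U_eff = 0.74/20.2 + 0.26/9.51 = 0.03663 + 0.02734 = 0.06397
R_eff = 1/U_eff = 15.63 ft²·°F·h/BTU
Q = 1350 × (68.4 − 3.12) / 15.63 = 5638 BTU/h

5640 BTU/h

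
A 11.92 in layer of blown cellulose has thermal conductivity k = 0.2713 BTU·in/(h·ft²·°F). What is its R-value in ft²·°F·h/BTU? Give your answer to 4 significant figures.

43.94 ft²·°F·h/BTU

R = L/k = 11.92/0.2713 = 43.937 ft²·°F·h/BTU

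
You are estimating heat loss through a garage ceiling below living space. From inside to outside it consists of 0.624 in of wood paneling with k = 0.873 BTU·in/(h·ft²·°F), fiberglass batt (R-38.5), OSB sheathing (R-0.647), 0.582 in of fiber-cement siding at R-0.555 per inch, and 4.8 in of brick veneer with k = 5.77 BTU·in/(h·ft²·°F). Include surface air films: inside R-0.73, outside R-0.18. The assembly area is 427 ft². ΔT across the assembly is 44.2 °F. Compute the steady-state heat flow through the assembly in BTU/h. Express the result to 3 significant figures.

450 BTU/h

0.624/0.873 = 0.7148
0.582 × 0.555 = 0.323
4.8/5.77 = 0.8319
R_total = 0.73 + 0.7148 + 38.5 + 0.647 + 0.323 + 0.8319 + 0.18 = 41.93 ft²·°F·h/BTU
Q = A·ΔT/R = 427 × 44.2 / 41.93 = 450.2 BTU/h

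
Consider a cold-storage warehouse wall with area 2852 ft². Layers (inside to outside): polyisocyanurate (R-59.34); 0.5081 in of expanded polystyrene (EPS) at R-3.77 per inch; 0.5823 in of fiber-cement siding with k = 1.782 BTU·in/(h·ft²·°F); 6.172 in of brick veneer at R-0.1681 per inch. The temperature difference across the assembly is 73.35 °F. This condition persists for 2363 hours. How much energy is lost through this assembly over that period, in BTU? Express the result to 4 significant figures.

7894000 BTU

0.5081 × 3.77 = 1.9155
0.5823/1.782 = 0.32677
6.172 × 0.1681 = 1.0375
R_total = 59.34 + 1.9155 + 0.32677 + 1.0375 = 62.62 ft²·°F·h/BTU
Q = 2852 × 73.35 / 62.62 = 3340.7 BTU/h
E = 3340.7 × 2363 = 7894100 BTU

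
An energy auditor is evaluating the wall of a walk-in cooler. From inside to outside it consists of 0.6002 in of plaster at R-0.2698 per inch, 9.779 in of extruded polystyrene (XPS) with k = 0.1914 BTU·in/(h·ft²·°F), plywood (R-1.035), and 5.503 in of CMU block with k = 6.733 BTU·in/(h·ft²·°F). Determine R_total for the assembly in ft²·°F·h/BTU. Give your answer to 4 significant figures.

53.11 ft²·°F·h/BTU

0.6002 × 0.2698 = 0.16193
9.779/0.1914 = 51.092
5.503/6.733 = 0.81732
R_total = 0.16193 + 51.092 + 1.035 + 0.81732 = 53.106 ft²·°F·h/BTU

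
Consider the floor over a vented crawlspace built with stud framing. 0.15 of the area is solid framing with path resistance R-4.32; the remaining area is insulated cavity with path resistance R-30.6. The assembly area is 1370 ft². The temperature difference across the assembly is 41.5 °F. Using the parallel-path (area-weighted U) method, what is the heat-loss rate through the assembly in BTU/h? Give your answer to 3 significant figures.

3550 BTU/h

U_eff = 0.85/30.6 + 0.15/4.32 = 0.02778 + 0.03472 = 0.0625
R_eff = 1/U_eff = 16 ft²·°F·h/BTU
Q = 1370 × 41.5 / 16 = 3553 BTU/h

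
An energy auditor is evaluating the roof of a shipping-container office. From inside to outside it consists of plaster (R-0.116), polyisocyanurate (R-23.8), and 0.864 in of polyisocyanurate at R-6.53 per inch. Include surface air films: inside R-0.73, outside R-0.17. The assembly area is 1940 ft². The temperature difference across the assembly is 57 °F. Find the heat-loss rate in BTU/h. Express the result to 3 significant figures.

3630 BTU/h

0.864 × 6.53 = 5.642
R_total = 0.73 + 0.116 + 23.8 + 5.642 + 0.17 = 30.46 ft²·°F·h/BTU
Q = A·ΔT/R = 1940 × 57 / 30.46 = 3631 BTU/h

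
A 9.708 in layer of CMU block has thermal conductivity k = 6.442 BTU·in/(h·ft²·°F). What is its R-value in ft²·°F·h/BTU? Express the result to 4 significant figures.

1.507 ft²·°F·h/BTU

R = L/k = 9.708/6.442 = 1.507 ft²·°F·h/BTU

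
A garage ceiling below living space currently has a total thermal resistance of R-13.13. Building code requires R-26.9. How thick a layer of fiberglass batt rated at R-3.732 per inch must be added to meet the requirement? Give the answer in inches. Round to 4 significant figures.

3.690 in

ΔR = 26.9 − 13.13 = 13.77 ft²·°F·h/BTU
L = ΔR / (R/in) = 13.77/3.732 = 3.6897 in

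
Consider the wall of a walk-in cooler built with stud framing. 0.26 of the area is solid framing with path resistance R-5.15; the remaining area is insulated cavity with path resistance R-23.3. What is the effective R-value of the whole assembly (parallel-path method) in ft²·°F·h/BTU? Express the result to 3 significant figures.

U_eff = 0.74/23.3 + 0.26/5.15 = 0.03176 + 0.05049 = 0.08225
R_eff = 1/U_eff = 12.16 ft²·°F·h/BTU

12.2 ft²·°F·h/BTU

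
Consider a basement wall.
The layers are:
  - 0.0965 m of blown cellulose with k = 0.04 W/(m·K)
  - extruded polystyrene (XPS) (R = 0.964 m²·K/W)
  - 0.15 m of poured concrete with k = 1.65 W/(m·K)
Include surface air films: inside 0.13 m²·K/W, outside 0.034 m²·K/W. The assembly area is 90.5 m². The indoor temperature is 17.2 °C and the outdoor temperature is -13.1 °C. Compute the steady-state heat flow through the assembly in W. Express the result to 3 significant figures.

755 W

0.0965/0.04 = 2.413
0.15/1.65 = 0.09091
R_total = 0.13 + 2.413 + 0.964 + 0.09091 + 0.034 = 3.631 m²·K/W
Q = A·ΔT/R = 90.5 × (17.2 − (-13.1)) / 3.631 = 755.1 W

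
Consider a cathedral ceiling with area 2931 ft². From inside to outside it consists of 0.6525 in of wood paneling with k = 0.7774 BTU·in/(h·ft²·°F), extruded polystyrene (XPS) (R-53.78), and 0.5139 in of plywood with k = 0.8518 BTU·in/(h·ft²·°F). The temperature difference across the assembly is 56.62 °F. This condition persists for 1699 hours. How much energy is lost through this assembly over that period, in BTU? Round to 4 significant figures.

0.6525/0.7774 = 0.83934
0.5139/0.8518 = 0.60331
R_total = 0.83934 + 53.78 + 0.60331 = 55.223 ft²·°F·h/BTU
Q = 2931 × 56.62 / 55.223 = 3005.2 BTU/h
E = 3005.2 × 1699 = 5105800 BTU

5106000 BTU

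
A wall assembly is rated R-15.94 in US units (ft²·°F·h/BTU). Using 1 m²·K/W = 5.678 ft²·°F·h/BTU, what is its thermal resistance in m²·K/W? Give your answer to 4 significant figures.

R_SI = 15.94/5.678 = 2.8073

2.807 m²·K/W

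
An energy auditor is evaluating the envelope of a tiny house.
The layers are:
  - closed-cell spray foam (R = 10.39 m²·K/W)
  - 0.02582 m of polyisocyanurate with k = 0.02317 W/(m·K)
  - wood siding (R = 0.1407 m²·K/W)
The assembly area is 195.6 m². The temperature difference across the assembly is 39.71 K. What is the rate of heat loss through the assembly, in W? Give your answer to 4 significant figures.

0.02582/0.02317 = 1.1144
R_total = 10.39 + 1.1144 + 0.1407 = 11.645 m²·K/W
Q = A·ΔT/R = 195.6 × 39.71 / 11.645 = 667 W

667.0 W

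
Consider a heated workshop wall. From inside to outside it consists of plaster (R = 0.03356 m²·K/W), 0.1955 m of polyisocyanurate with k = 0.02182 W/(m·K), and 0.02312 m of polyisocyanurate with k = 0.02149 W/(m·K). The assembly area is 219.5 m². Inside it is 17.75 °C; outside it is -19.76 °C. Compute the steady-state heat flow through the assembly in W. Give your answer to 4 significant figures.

817.7 W

0.1955/0.02182 = 8.9597
0.02312/0.02149 = 1.0758
R_total = 0.03356 + 8.9597 + 1.0758 = 10.069 m²·K/W
Q = A·ΔT/R = 219.5 × (17.75 − (-19.76)) / 10.069 = 817.7 W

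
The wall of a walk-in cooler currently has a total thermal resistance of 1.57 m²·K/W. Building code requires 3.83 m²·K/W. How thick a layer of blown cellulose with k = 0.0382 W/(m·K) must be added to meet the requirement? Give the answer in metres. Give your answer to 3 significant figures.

0.0863 m

ΔR = 3.83 − 1.57 = 2.26 m²·K/W
L = ΔR × k = 2.26 × 0.0382 = 0.08633 m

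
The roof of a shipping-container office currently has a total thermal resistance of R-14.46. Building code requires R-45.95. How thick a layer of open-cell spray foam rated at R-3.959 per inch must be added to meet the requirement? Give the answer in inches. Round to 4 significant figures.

ΔR = 45.95 − 14.46 = 31.49 ft²·°F·h/BTU
L = ΔR / (R/in) = 31.49/3.959 = 7.954 in

7.954 in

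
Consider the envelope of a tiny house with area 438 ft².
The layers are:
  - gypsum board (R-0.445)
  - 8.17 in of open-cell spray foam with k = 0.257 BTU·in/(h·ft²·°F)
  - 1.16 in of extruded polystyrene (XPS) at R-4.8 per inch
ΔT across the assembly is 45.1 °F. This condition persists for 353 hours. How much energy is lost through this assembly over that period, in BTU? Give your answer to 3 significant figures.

8.17/0.257 = 31.79
1.16 × 4.8 = 5.568
R_total = 0.445 + 31.79 + 5.568 = 37.8 ft²·°F·h/BTU
Q = 438 × 45.1 / 37.8 = 522.5 BTU/h
E = 522.5 × 353 = 184500 BTU

184000 BTU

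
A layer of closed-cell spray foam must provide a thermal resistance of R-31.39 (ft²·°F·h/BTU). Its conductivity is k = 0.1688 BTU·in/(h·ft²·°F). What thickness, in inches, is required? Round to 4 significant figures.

L = R × k = 31.39 × 0.1688 = 5.2986 in

5.299 in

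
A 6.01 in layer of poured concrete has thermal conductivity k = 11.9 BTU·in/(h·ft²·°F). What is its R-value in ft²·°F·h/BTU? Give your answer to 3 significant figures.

0.505 ft²·°F·h/BTU

R = L/k = 6.01/11.9 = 0.505 ft²·°F·h/BTU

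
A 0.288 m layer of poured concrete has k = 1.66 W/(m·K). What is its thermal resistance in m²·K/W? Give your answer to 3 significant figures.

R = L/k = 0.288/1.66 = 0.1735 m²·K/W

0.173 m²·K/W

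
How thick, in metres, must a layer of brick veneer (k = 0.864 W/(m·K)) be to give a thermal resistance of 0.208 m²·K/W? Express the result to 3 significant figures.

L = R·k = 0.208 × 0.864 = 0.1797 m

0.180 m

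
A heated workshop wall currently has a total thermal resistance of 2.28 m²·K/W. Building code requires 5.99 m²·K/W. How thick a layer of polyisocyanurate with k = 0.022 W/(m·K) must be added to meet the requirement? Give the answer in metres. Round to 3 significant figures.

0.0816 m

ΔR = 5.99 − 2.28 = 3.71 m²·K/W
L = ΔR × k = 3.71 × 0.022 = 0.08162 m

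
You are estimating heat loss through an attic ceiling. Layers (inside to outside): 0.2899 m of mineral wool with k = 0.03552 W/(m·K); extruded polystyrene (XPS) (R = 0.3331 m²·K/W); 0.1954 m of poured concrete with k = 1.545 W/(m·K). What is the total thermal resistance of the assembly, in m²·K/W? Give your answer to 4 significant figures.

8.621 m²·K/W

0.2899/0.03552 = 8.1616
0.1954/1.545 = 0.12647
R_total = 8.1616 + 0.3331 + 0.12647 = 8.6212 m²·K/W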